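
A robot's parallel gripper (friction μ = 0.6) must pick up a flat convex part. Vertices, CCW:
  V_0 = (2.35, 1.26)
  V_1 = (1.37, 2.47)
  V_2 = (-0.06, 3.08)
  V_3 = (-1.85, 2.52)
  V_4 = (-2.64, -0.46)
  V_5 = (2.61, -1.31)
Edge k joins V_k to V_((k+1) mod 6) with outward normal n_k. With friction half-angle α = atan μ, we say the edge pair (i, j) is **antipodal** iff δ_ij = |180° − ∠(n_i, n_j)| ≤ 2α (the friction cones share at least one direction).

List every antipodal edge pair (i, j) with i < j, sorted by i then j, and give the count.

count = 5; pairs: (0,3), (0,4), (1,4), (2,4), (3,5)

α = atan 0.6 = 30.96°;  2α = 61.93°
n_0 = (+0.7771, +0.6294)
n_1 = (+0.3924, +0.9198)
n_2 = (-0.2986, +0.9544)
n_3 = (-0.9666, +0.2562)
n_4 = (-0.1598, -0.9871)
n_5 = (+0.9949, +0.1007)
  (0,1): δ = 152.11°  ·
  (0,2): δ = 111.63°  ·
  (0,3): δ = 53.85°  ✓
  (0,4): δ = 41.80°  ✓
  (0,5): δ = 146.77°  ·
  (1,2): δ = 139.53°  ·
  (1,3): δ = 81.75°  ·
  (1,4): δ = 13.91°  ✓
  (1,5): δ = 118.88°  ·
  (2,3): δ = 122.22°  ·
  (2,4): δ = 26.57°  ✓
  (2,5): δ = 78.40°  ·
  (3,4): δ = 84.35°  ·
  (3,5): δ = 20.62°  ✓
  (4,5): δ = 75.03°  ·
antipodal pairs: 5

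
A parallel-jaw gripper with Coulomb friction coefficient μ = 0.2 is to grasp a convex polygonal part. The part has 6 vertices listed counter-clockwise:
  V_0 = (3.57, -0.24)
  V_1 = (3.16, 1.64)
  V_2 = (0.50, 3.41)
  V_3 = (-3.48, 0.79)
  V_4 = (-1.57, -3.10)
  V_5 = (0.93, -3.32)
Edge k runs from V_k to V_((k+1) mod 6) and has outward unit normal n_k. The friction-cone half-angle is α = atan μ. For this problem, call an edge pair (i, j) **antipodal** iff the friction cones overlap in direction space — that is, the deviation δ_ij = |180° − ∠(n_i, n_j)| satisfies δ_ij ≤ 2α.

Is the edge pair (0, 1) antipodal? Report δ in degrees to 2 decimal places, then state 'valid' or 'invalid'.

δ = 135.94°, invalid

α = atan 0.2 = 11.31°;  2α = 22.62°
edge 0: e_0 = (-0.41, +1.88);  n_0 = (+0.9770, +0.2131)
edge 1: e_1 = (-2.66, +1.77);  n_1 = (+0.5540, +0.8325)
∠(n_0, n_1) = 44.06°
δ = |180° − 44.06°| = 135.94°
135.94° > 2α = 22.62°  →  invalid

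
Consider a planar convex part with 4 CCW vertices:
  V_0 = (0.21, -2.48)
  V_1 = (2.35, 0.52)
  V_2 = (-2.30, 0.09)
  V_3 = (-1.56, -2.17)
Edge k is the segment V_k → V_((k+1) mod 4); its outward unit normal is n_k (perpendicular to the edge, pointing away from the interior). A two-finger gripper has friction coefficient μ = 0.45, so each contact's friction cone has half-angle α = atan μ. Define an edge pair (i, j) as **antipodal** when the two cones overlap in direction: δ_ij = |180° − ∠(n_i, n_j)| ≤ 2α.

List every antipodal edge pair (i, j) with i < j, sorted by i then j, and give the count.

count = 1; pairs: (1,3)

α = atan 0.45 = 24.23°;  2α = 48.46°
n_0 = (+0.8141, -0.5807)
n_1 = (-0.0921, +0.9958)
n_2 = (-0.9504, -0.3112)
n_3 = (-0.1725, -0.9850)
  (0,1): δ = 49.22°  ·
  (0,2): δ = 53.63°  ·
  (0,3): δ = 115.57°  ·
  (1,2): δ = 77.15°  ·
  (1,3): δ = 15.22°  ✓
  (2,3): δ = 118.06°  ·
antipodal pairs: 1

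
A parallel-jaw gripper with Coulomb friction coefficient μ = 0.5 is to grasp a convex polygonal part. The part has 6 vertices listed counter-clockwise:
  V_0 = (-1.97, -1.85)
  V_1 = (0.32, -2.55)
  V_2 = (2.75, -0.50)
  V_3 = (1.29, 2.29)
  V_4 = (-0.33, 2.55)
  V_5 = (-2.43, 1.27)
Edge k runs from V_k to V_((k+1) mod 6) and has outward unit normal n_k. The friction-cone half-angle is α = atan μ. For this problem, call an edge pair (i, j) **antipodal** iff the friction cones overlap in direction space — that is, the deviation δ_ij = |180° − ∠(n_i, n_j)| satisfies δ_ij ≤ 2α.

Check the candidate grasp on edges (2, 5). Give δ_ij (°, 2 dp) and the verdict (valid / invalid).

δ = 19.24°, valid

α = atan 0.5 = 26.57°;  2α = 53.13°
edge 2: e_2 = (-1.46, +2.79);  n_2 = (+0.8860, +0.4637)
edge 5: e_5 = (+0.46, -3.12);  n_5 = (-0.9893, -0.1459)
∠(n_2, n_5) = 160.76°
δ = |180° − 160.76°| = 19.24°
19.24° ≤ 2α = 53.13°  →  valid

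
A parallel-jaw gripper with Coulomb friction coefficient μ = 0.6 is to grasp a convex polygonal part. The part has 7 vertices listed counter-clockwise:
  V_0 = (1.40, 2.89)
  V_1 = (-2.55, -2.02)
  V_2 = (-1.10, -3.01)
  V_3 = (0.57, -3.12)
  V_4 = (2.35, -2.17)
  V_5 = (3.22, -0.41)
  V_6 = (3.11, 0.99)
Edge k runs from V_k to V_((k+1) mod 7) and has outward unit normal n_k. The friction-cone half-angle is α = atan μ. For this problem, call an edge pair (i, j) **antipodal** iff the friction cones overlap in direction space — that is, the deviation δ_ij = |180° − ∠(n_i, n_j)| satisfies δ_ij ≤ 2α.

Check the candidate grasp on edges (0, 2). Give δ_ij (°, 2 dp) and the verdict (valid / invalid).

α = atan 0.6 = 30.96°;  2α = 61.93°
edge 0: e_0 = (-3.95, -4.91);  n_0 = (-0.7792, +0.6268)
edge 2: e_2 = (+1.67, -0.11);  n_2 = (-0.0657, -0.9978)
∠(n_0, n_2) = 125.05°
δ = |180° − 125.05°| = 54.95°
54.95° ≤ 2α = 61.93°  →  valid

δ = 54.95°, valid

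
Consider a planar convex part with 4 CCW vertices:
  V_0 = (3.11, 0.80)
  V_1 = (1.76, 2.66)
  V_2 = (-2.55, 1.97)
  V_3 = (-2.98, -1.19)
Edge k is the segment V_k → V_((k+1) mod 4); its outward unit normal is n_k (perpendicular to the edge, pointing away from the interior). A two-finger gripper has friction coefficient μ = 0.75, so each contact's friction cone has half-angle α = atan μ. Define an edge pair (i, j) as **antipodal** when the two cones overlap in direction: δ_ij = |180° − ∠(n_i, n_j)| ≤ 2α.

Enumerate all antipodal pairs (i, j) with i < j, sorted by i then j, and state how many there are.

count = 4; pairs: (0,2), (0,3), (1,3), (2,3)

α = atan 0.75 = 36.87°;  2α = 73.74°
n_0 = (+0.8093, +0.5874)
n_1 = (-0.1581, +0.9874)
n_2 = (-0.9909, +0.1348)
n_3 = (+0.3106, -0.9505)
  (0,1): δ = 116.88°  ·
  (0,2): δ = 43.72°  ✓
  (0,3): δ = 72.12°  ✓
  (1,2): δ = 106.84°  ·
  (1,3): δ = 9.00°  ✓
  (2,3): δ = 64.16°  ✓
antipodal pairs: 4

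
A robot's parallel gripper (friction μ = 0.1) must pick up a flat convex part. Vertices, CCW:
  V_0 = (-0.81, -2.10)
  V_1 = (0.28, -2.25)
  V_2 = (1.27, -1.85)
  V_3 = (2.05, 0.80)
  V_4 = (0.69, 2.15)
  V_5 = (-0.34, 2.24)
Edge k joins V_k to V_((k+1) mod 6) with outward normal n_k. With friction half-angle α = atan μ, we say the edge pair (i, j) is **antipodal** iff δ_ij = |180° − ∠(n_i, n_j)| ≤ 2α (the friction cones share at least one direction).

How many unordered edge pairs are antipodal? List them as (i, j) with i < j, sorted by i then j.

count = 2; pairs: (0,4), (2,5)

α = atan 0.1 = 5.71°;  2α = 11.42°
n_0 = (-0.1363, -0.9907)
n_1 = (+0.3746, -0.9272)
n_2 = (+0.9593, -0.2824)
n_3 = (+0.7045, +0.7097)
n_4 = (+0.0870, +0.9962)
n_5 = (-0.9942, +0.1077)
  (0,1): δ = 150.16°  ·
  (0,2): δ = 98.57°  ·
  (0,3): δ = 36.95°  ·
  (0,4): δ = 2.84°  ✓
  (0,5): δ = 91.65°  ·
  (1,2): δ = 128.40°  ·
  (1,3): δ = 66.79°  ·
  (1,4): δ = 26.99°  ·
  (1,5): δ = 61.82°  ·
  (2,3): δ = 118.39°  ·
  (2,4): δ = 78.59°  ·
  (2,5): δ = 10.22°  ✓
  (3,4): δ = 140.21°  ·
  (3,5): δ = 51.39°  ·
  (4,5): δ = 91.19°  ·
antipodal pairs: 2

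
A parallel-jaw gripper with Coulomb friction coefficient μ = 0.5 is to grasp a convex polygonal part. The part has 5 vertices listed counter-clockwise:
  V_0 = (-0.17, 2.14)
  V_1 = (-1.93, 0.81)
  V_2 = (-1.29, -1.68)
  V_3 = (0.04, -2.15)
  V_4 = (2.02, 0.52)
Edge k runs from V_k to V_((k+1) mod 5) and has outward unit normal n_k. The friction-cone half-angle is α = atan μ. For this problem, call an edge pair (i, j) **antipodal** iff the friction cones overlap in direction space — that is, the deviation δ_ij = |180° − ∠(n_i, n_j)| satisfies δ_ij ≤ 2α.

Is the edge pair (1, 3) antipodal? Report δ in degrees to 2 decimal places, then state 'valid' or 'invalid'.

δ = 50.97°, valid

α = atan 0.5 = 26.57°;  2α = 53.13°
edge 1: e_1 = (+0.64, -2.49);  n_1 = (-0.9685, -0.2489)
edge 3: e_3 = (+1.98, +2.67);  n_3 = (+0.8032, -0.5957)
∠(n_1, n_3) = 129.03°
δ = |180° − 129.03°| = 50.97°
50.97° ≤ 2α = 53.13°  →  valid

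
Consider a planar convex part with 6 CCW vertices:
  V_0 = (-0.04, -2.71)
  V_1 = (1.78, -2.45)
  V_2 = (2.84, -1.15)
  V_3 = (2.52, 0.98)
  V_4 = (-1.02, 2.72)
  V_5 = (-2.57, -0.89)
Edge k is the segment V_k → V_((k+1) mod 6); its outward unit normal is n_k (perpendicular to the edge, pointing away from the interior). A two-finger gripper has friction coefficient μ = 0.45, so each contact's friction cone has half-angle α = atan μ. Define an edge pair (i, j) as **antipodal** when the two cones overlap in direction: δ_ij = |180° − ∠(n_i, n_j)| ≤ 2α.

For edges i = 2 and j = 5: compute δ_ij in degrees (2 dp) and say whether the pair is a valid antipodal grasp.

α = atan 0.45 = 24.23°;  2α = 48.46°
edge 2: e_2 = (-0.32, +2.13);  n_2 = (+0.9889, +0.1486)
edge 5: e_5 = (+2.53, -1.82);  n_5 = (-0.5840, -0.8118)
∠(n_2, n_5) = 134.27°
δ = |180° − 134.27°| = 45.73°
45.73° ≤ 2α = 48.46°  →  valid

δ = 45.73°, valid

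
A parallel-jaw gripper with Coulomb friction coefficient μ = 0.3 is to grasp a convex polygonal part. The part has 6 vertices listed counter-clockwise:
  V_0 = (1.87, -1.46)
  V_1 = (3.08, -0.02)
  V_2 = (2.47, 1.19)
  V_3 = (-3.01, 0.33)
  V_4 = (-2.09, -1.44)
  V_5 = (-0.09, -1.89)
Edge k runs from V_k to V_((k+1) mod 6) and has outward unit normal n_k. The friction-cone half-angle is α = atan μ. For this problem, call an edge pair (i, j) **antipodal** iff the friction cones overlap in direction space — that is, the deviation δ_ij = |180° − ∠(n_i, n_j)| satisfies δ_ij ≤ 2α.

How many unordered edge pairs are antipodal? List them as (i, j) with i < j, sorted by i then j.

count = 3; pairs: (1,3), (2,4), (2,5)

α = atan 0.3 = 16.70°;  2α = 33.40°
n_0 = (+0.7656, -0.6433)
n_1 = (+0.8929, +0.4502)
n_2 = (-0.1550, +0.9879)
n_3 = (-0.8873, -0.4612)
n_4 = (-0.2195, -0.9756)
n_5 = (+0.2143, -0.9768)
  (0,1): δ = 113.21°  ·
  (0,2): δ = 41.04°  ·
  (0,3): δ = 67.50°  ·
  (0,4): δ = 117.36°  ·
  (0,5): δ = 142.41°  ·
  (1,2): δ = 107.84°  ·
  (1,3): δ = 0.71°  ✓
  (1,4): δ = 50.57°  ·
  (1,5): δ = 75.62°  ·
  (2,3): δ = 71.45°  ·
  (2,4): δ = 21.60°  ✓
  (2,5): δ = 3.46°  ✓
  (3,4): δ = 130.14°  ·
  (3,5): δ = 105.09°  ·
  (4,5): δ = 154.95°  ·
antipodal pairs: 3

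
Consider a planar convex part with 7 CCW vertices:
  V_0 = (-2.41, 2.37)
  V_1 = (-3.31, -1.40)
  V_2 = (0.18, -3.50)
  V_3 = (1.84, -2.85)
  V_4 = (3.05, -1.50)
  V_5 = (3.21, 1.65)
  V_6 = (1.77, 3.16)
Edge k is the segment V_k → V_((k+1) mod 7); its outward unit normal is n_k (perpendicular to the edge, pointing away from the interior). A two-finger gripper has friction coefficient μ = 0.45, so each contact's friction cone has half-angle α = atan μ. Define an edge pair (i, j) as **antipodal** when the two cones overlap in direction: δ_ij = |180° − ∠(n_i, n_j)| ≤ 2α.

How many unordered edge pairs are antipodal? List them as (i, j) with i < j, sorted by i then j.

α = atan 0.45 = 24.23°;  2α = 48.46°
n_0 = (-0.9727, +0.2322)
n_1 = (-0.5156, -0.8568)
n_2 = (+0.3646, -0.9312)
n_3 = (+0.7447, -0.6674)
n_4 = (+0.9987, -0.0507)
n_5 = (+0.7237, +0.6901)
n_6 = (-0.1857, +0.9826)
  (0,1): δ = 107.61°  ·
  (0,2): δ = 55.19°  ·
  (0,3): δ = 28.44°  ✓
  (0,4): δ = 10.52°  ✓
  (0,5): δ = 57.07°  ·
  (0,6): δ = 114.13°  ·
  (1,2): δ = 127.58°  ·
  (1,3): δ = 100.83°  ·
  (1,4): δ = 61.87°  ·
  (1,5): δ = 15.32°  ✓
  (1,6): δ = 41.74°  ✓
  (2,3): δ = 153.25°  ·
  (2,4): δ = 114.29°  ·
  (2,5): δ = 67.74°  ·
  (2,6): δ = 10.68°  ✓
  (3,4): δ = 141.04°  ·
  (3,5): δ = 94.49°  ·
  (3,6): δ = 37.43°  ✓
  (4,5): δ = 133.45°  ·
  (4,6): δ = 76.39°  ·
  (5,6): δ = 122.94°  ·
antipodal pairs: 6

count = 6; pairs: (0,3), (0,4), (1,5), (1,6), (2,6), (3,6)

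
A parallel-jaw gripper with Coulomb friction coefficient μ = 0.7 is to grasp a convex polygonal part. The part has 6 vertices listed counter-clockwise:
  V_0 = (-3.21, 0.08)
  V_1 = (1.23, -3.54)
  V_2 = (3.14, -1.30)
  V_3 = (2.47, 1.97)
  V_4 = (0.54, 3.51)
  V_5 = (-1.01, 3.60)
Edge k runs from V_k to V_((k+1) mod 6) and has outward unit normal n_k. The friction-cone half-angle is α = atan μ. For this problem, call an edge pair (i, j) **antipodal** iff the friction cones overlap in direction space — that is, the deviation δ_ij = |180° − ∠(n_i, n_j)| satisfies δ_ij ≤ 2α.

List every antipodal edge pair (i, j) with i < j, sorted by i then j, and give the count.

count = 6; pairs: (0,2), (0,3), (0,4), (1,4), (1,5), (2,5)

α = atan 0.7 = 34.99°;  2α = 69.98°
n_0 = (-0.6319, -0.7750)
n_1 = (+0.7609, -0.6488)
n_2 = (+0.9796, +0.2007)
n_3 = (+0.6237, +0.7817)
n_4 = (+0.0580, +0.9983)
n_5 = (-0.8480, +0.5300)
  (0,1): δ = 91.26°  ·
  (0,2): δ = 39.23°  ✓
  (0,3): δ = 0.60°  ✓
  (0,4): δ = 35.87°  ✓
  (0,5): δ = 97.19°  ·
  (1,2): δ = 127.97°  ·
  (1,3): δ = 88.13°  ·
  (1,4): δ = 52.87°  ✓
  (1,5): δ = 8.45°  ✓
  (2,3): δ = 140.17°  ·
  (2,4): δ = 104.90°  ·
  (2,5): δ = 43.58°  ✓
  (3,4): δ = 144.74°  ·
  (3,5): δ = 83.42°  ·
  (4,5): δ = 118.68°  ·
antipodal pairs: 6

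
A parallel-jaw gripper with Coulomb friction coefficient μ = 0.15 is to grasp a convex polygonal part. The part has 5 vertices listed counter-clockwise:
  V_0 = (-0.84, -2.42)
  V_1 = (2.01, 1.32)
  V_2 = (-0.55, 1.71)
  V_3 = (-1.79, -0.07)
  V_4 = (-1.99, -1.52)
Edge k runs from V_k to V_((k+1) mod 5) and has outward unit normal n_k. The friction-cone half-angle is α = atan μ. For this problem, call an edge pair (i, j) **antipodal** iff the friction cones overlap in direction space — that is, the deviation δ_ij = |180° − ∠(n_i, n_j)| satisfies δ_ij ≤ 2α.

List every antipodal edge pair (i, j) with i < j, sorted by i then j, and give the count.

α = atan 0.15 = 8.53°;  2α = 17.06°
n_0 = (+0.7954, -0.6061)
n_1 = (+0.1506, +0.9886)
n_2 = (-0.8205, +0.5716)
n_3 = (-0.9906, +0.1366)
n_4 = (-0.6163, -0.7875)
  (0,1): δ = 61.35°  ·
  (0,2): δ = 2.45°  ✓
  (0,3): δ = 29.46°  ·
  (0,4): δ = 89.26°  ·
  (1,2): δ = 116.20°  ·
  (1,3): δ = 89.19°  ·
  (1,4): δ = 29.38°  ·
  (2,3): δ = 152.99°  ·
  (2,4): δ = 93.18°  ·
  (3,4): δ = 120.19°  ·
antipodal pairs: 1

count = 1; pairs: (0,2)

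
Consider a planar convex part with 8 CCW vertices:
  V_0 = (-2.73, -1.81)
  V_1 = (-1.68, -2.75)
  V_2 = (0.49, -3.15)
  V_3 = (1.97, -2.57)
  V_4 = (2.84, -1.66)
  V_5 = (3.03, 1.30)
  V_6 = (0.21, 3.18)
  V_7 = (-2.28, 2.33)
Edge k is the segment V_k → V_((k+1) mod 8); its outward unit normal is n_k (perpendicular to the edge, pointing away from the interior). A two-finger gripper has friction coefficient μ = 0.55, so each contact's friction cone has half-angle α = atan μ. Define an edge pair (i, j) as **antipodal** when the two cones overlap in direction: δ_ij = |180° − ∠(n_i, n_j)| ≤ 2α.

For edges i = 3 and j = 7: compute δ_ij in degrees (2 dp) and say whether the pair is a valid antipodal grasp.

δ = 37.51°, valid

α = atan 0.55 = 28.81°;  2α = 57.62°
edge 3: e_3 = (+0.87, +0.91);  n_3 = (+0.7228, -0.6910)
edge 7: e_7 = (-0.45, -4.14);  n_7 = (-0.9941, +0.1081)
∠(n_3, n_7) = 142.49°
δ = |180° − 142.49°| = 37.51°
37.51° ≤ 2α = 57.62°  →  valid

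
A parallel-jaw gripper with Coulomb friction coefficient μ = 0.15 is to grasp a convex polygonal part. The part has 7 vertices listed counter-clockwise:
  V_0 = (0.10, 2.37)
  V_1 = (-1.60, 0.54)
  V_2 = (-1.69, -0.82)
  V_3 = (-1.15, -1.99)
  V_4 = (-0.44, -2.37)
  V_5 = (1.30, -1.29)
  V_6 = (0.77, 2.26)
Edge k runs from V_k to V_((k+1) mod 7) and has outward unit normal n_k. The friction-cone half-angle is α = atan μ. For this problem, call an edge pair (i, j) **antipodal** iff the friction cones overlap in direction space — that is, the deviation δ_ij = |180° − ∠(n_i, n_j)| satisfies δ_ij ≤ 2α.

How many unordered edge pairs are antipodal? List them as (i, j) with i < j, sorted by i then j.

count = 3; pairs: (0,4), (1,5), (2,5)

α = atan 0.15 = 8.53°;  2α = 17.06°
n_0 = (-0.7327, +0.6806)
n_1 = (-0.9978, +0.0660)
n_2 = (-0.9080, -0.4191)
n_3 = (-0.4719, -0.8817)
n_4 = (+0.5274, -0.8496)
n_5 = (+0.9890, +0.1477)
n_6 = (+0.1620, +0.9868)
  (0,1): δ = 140.90°  ·
  (0,2): δ = 112.33°  ·
  (0,3): δ = 75.27°  ·
  (0,4): δ = 15.28°  ✓
  (0,5): δ = 51.38°  ·
  (0,6): δ = 123.57°  ·
  (1,2): δ = 151.44°  ·
  (1,3): δ = 114.37°  ·
  (1,4): δ = 54.39°  ·
  (1,5): δ = 12.28°  ✓
  (1,6): δ = 84.46°  ·
  (2,3): δ = 142.93°  ·
  (2,4): δ = 82.95°  ·
  (2,5): δ = 16.28°  ✓
  (2,6): δ = 55.90°  ·
  (3,4): δ = 120.02°  ·
  (3,5): δ = 53.35°  ·
  (3,6): δ = 18.83°  ·
  (4,5): δ = 113.34°  ·
  (4,6): δ = 41.15°  ·
  (5,6): δ = 107.81°  ·
antipodal pairs: 3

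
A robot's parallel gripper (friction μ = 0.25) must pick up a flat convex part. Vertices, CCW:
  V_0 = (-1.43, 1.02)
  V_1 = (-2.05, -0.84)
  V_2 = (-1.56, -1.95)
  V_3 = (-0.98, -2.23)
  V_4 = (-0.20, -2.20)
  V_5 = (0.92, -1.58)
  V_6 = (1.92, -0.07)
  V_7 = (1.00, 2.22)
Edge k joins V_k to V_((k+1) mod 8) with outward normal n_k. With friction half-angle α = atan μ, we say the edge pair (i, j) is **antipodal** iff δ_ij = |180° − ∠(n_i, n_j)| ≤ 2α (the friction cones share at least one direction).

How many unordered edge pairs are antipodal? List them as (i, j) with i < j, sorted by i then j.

α = atan 0.25 = 14.04°;  2α = 28.07°
n_0 = (-0.9487, +0.3162)
n_1 = (-0.9148, -0.4038)
n_2 = (-0.4347, -0.9006)
n_3 = (+0.0384, -0.9993)
n_4 = (+0.4843, -0.8749)
n_5 = (+0.8337, -0.5521)
n_6 = (+0.9279, +0.3728)
n_7 = (-0.4428, +0.8966)
  (0,1): δ = 137.75°  ·
  (0,2): δ = 97.33°  ·
  (0,3): δ = 69.36°  ·
  (0,4): δ = 42.60°  ·
  (0,5): δ = 15.08°  ✓
  (0,6): δ = 40.32°  ·
  (0,7): δ = 134.72°  ·
  (1,2): δ = 139.59°  ·
  (1,3): δ = 111.62°  ·
  (1,4): δ = 84.85°  ·
  (1,5): δ = 57.33°  ·
  (1,6): δ = 1.93°  ✓
  (1,7): δ = 92.46°  ·
  (2,3): δ = 152.03°  ·
  (2,4): δ = 125.26°  ·
  (2,5): δ = 97.75°  ·
  (2,6): δ = 42.34°  ·
  (2,7): δ = 52.05°  ·
  (3,4): δ = 153.23°  ·
  (3,5): δ = 125.72°  ·
  (3,6): δ = 70.31°  ·
  (3,7): δ = 24.08°  ✓
  (4,5): δ = 152.48°  ·
  (4,6): δ = 97.08°  ·
  (4,7): δ = 2.69°  ✓
  (5,6): δ = 124.60°  ·
  (5,7): δ = 30.20°  ·
  (6,7): δ = 85.61°  ·
antipodal pairs: 4

count = 4; pairs: (0,5), (1,6), (3,7), (4,7)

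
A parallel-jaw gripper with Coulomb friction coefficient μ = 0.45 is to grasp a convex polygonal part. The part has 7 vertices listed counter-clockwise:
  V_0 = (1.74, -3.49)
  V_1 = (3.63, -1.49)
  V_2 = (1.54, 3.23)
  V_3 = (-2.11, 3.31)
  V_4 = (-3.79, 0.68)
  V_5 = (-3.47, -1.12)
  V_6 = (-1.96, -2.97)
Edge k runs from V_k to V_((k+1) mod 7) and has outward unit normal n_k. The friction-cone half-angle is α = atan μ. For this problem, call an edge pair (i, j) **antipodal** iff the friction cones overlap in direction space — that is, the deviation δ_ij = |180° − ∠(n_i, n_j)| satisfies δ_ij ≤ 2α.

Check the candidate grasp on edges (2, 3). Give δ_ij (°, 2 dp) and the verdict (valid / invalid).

δ = 121.31°, invalid

α = atan 0.45 = 24.23°;  2α = 48.46°
edge 2: e_2 = (-3.65, +0.08);  n_2 = (+0.0219, +0.9998)
edge 3: e_3 = (-1.68, -2.63);  n_3 = (-0.8427, +0.5383)
∠(n_2, n_3) = 58.69°
δ = |180° − 58.69°| = 121.31°
121.31° > 2α = 48.46°  →  invalid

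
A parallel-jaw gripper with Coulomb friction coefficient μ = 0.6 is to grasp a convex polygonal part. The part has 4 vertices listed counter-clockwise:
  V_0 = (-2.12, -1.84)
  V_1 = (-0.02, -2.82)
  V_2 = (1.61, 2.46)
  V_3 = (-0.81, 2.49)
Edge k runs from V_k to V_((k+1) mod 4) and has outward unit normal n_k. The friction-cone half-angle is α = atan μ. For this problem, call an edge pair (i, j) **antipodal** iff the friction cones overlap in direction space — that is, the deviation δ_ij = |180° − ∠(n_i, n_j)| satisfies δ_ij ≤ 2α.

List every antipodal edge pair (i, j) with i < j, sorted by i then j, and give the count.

count = 2; pairs: (0,2), (1,3)

α = atan 0.6 = 30.96°;  2α = 61.93°
n_0 = (-0.4229, -0.9062)
n_1 = (+0.9555, -0.2950)
n_2 = (+0.0124, +0.9999)
n_3 = (-0.9572, +0.2896)
  (0,1): δ = 82.14°  ·
  (0,2): δ = 24.31°  ✓
  (0,3): δ = 98.18°  ·
  (1,2): δ = 73.55°  ·
  (1,3): δ = 0.32°  ✓
  (2,3): δ = 106.12°  ·
antipodal pairs: 2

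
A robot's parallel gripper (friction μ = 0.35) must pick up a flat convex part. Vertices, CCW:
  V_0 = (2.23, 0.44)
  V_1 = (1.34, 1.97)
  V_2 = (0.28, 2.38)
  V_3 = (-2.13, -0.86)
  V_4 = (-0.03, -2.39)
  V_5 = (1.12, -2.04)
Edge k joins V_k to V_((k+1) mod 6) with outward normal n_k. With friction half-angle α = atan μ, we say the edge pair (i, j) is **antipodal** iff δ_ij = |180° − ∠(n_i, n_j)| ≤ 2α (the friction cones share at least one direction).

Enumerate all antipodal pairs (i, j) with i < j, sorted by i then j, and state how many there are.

α = atan 0.35 = 19.29°;  2α = 38.58°
n_0 = (+0.8644, +0.5028)
n_1 = (+0.3607, +0.9327)
n_2 = (-0.8024, +0.5968)
n_3 = (-0.5889, -0.8082)
n_4 = (+0.2912, -0.9567)
n_5 = (+0.9127, -0.4085)
  (0,1): δ = 141.33°  ·
  (0,2): δ = 66.83°  ·
  (0,3): δ = 23.74°  ✓
  (0,4): δ = 76.74°  ·
  (0,5): δ = 125.70°  ·
  (1,2): δ = 105.50°  ·
  (1,3): δ = 14.93°  ✓
  (1,4): δ = 38.07°  ✓
  (1,5): δ = 87.03°  ·
  (2,3): δ = 89.43°  ·
  (2,4): δ = 36.43°  ✓
  (2,5): δ = 12.53°  ✓
  (3,4): δ = 127.00°  ·
  (3,5): δ = 78.04°  ·
  (4,5): δ = 131.04°  ·
antipodal pairs: 5

count = 5; pairs: (0,3), (1,3), (1,4), (2,4), (2,5)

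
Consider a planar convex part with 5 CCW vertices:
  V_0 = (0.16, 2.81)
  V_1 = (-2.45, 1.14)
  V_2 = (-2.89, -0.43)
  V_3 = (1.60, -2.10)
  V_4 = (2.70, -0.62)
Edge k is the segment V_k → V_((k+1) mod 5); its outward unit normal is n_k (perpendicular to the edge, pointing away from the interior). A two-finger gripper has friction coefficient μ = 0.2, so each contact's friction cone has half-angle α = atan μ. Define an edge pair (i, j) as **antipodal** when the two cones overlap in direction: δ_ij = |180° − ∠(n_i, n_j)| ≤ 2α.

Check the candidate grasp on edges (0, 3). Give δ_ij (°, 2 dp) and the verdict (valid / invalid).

α = atan 0.2 = 11.31°;  2α = 22.62°
edge 0: e_0 = (-2.61, -1.67);  n_0 = (-0.5390, +0.8423)
edge 3: e_3 = (+1.10, +1.48);  n_3 = (+0.8026, -0.5965)
∠(n_0, n_3) = 159.23°
δ = |180° − 159.23°| = 20.77°
20.77° ≤ 2α = 22.62°  →  valid

δ = 20.77°, valid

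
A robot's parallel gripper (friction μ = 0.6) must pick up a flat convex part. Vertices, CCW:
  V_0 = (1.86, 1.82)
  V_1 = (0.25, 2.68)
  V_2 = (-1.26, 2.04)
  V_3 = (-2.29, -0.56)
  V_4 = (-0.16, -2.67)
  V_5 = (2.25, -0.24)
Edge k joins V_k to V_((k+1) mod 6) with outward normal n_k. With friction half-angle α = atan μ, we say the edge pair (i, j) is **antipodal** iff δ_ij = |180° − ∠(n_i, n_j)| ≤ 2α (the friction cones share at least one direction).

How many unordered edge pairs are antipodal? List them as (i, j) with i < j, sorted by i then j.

α = atan 0.6 = 30.96°;  2α = 61.93°
n_0 = (+0.4712, +0.8820)
n_1 = (-0.3902, +0.9207)
n_2 = (-0.9297, +0.3683)
n_3 = (-0.7038, -0.7104)
n_4 = (+0.7100, -0.7042)
n_5 = (+0.9825, +0.1860)
  (0,1): δ = 128.92°  ·
  (0,2): δ = 83.50°  ·
  (0,3): δ = 16.62°  ✓
  (0,4): δ = 73.35°  ·
  (0,5): δ = 128.83°  ·
  (1,2): δ = 134.58°  ·
  (1,3): δ = 67.70°  ·
  (1,4): δ = 22.27°  ✓
  (1,5): δ = 77.75°  ·
  (2,3): δ = 113.12°  ·
  (2,4): δ = 23.15°  ✓
  (2,5): δ = 32.33°  ✓
  (3,4): δ = 90.03°  ·
  (3,5): δ = 34.55°  ✓
  (4,5): δ = 124.52°  ·
antipodal pairs: 5

count = 5; pairs: (0,3), (1,4), (2,4), (2,5), (3,5)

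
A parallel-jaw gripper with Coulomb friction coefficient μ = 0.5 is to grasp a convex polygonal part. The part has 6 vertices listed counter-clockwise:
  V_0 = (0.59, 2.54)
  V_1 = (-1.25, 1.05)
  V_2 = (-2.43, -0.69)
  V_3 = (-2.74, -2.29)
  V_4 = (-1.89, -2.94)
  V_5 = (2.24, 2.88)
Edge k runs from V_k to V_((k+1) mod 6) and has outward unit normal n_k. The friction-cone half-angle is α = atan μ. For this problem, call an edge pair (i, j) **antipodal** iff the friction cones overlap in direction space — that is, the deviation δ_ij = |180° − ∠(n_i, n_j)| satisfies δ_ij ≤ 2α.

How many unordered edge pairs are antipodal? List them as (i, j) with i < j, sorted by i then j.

count = 5; pairs: (0,4), (1,4), (2,4), (3,5), (4,5)

α = atan 0.5 = 26.57°;  2α = 53.13°
n_0 = (-0.6293, +0.7771)
n_1 = (-0.8276, +0.5613)
n_2 = (-0.9817, +0.1902)
n_3 = (-0.6075, -0.7944)
n_4 = (+0.8155, -0.5787)
n_5 = (-0.2018, +0.9794)
  (0,1): δ = 163.14°  ·
  (0,2): δ = 139.97°  ·
  (0,3): δ = 76.41°  ·
  (0,4): δ = 15.64°  ✓
  (0,5): δ = 152.64°  ·
  (1,2): δ = 156.82°  ·
  (1,3): δ = 93.26°  ·
  (1,4): δ = 1.22°  ✓
  (1,5): δ = 135.79°  ·
  (2,3): δ = 116.44°  ·
  (2,4): δ = 24.40°  ✓
  (2,5): δ = 112.61°  ·
  (3,4): δ = 87.95°  ·
  (3,5): δ = 49.05°  ✓
  (4,5): δ = 43.00°  ✓
antipodal pairs: 5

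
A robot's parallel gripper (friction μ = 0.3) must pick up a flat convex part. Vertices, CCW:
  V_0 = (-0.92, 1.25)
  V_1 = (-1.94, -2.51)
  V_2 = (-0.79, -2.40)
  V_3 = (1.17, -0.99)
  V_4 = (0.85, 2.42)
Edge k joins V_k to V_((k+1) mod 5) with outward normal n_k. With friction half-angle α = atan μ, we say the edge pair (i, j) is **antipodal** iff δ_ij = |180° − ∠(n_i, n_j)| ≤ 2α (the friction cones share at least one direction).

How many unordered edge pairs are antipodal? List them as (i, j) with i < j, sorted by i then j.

α = atan 0.3 = 16.70°;  2α = 33.40°
n_0 = (-0.9651, +0.2618)
n_1 = (+0.0952, -0.9955)
n_2 = (+0.5840, -0.8118)
n_3 = (+0.9956, +0.0934)
n_4 = (-0.5514, +0.8342)
  (0,1): δ = 69.36°  ·
  (0,2): δ = 39.09°  ·
  (0,3): δ = 20.54°  ✓
  (0,4): δ = 138.64°  ·
  (1,2): δ = 149.73°  ·
  (1,3): δ = 90.10°  ·
  (1,4): δ = 28.00°  ✓
  (2,3): δ = 120.37°  ·
  (2,4): δ = 2.27°  ✓
  (3,4): δ = 61.90°  ·
antipodal pairs: 3

count = 3; pairs: (0,3), (1,4), (2,4)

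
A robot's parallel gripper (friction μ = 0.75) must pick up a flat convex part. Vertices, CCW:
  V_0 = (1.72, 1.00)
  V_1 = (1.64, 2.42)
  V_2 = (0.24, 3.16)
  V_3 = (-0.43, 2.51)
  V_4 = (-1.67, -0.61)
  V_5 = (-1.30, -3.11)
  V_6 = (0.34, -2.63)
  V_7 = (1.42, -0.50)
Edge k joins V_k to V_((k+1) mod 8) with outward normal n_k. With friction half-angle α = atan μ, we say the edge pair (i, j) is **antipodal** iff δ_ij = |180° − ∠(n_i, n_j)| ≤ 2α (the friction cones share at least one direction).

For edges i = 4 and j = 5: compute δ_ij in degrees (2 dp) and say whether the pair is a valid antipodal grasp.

δ = 82.10°, invalid

α = atan 0.75 = 36.87°;  2α = 73.74°
edge 4: e_4 = (+0.37, -2.50);  n_4 = (-0.9892, -0.1464)
edge 5: e_5 = (+1.64, +0.48);  n_5 = (+0.2809, -0.9597)
∠(n_4, n_5) = 97.90°
δ = |180° − 97.90°| = 82.10°
82.10° > 2α = 73.74°  →  invalid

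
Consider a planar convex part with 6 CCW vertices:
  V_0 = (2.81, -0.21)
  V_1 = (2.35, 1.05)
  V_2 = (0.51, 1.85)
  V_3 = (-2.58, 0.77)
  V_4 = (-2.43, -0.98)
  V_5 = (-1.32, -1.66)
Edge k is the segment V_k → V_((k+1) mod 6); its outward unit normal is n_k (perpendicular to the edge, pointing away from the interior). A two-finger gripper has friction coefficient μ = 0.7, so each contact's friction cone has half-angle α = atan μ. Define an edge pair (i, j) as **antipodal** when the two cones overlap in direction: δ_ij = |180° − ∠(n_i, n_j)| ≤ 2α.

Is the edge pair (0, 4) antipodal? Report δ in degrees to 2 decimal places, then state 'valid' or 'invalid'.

α = atan 0.7 = 34.99°;  2α = 69.98°
edge 0: e_0 = (-0.46, +1.26);  n_0 = (+0.9394, +0.3429)
edge 4: e_4 = (+1.11, -0.68);  n_4 = (-0.5224, -0.8527)
∠(n_0, n_4) = 141.55°
δ = |180° − 141.55°| = 38.45°
38.45° ≤ 2α = 69.98°  →  valid

δ = 38.45°, valid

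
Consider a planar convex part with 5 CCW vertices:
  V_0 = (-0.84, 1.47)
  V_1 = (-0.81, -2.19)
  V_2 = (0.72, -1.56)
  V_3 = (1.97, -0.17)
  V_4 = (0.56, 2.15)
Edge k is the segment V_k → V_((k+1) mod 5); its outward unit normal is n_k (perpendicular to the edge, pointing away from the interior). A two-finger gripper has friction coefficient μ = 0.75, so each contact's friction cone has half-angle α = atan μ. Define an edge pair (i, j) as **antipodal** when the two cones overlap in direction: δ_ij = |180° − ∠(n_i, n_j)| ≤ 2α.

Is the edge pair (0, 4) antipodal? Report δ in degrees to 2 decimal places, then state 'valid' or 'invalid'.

δ = 115.44°, invalid

α = atan 0.75 = 36.87°;  2α = 73.74°
edge 0: e_0 = (+0.03, -3.66);  n_0 = (-1.0000, -0.0082)
edge 4: e_4 = (-1.40, -0.68);  n_4 = (-0.4369, +0.8995)
∠(n_0, n_4) = 64.56°
δ = |180° − 64.56°| = 115.44°
115.44° > 2α = 73.74°  →  invalid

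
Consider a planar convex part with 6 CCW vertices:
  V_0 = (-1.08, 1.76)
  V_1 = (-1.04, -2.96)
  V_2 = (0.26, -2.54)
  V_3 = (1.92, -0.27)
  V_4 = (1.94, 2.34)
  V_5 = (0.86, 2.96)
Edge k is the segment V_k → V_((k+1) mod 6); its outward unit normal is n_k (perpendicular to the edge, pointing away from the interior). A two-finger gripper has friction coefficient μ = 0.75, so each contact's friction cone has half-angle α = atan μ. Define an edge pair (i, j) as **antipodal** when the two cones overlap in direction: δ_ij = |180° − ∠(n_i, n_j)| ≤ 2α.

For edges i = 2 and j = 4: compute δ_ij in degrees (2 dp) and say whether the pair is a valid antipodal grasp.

δ = 83.68°, invalid

α = atan 0.75 = 36.87°;  2α = 73.74°
edge 2: e_2 = (+1.66, +2.27);  n_2 = (+0.8072, -0.5903)
edge 4: e_4 = (-1.08, +0.62);  n_4 = (+0.4979, +0.8673)
∠(n_2, n_4) = 96.32°
δ = |180° − 96.32°| = 83.68°
83.68° > 2α = 73.74°  →  invalid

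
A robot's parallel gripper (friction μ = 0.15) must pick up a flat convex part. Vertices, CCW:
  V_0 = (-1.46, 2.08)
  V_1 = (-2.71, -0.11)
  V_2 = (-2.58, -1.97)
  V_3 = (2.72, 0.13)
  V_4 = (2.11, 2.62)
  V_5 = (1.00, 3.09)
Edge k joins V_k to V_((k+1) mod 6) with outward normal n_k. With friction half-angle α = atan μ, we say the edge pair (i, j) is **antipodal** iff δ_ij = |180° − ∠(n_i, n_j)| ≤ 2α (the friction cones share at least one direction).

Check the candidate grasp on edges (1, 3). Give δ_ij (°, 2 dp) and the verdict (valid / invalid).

α = atan 0.15 = 8.53°;  2α = 17.06°
edge 1: e_1 = (+0.13, -1.86);  n_1 = (-0.9976, -0.0697)
edge 3: e_3 = (-0.61, +2.49);  n_3 = (+0.9713, +0.2379)
∠(n_1, n_3) = 170.23°
δ = |180° − 170.23°| = 9.77°
9.77° ≤ 2α = 17.06°  →  valid

δ = 9.77°, valid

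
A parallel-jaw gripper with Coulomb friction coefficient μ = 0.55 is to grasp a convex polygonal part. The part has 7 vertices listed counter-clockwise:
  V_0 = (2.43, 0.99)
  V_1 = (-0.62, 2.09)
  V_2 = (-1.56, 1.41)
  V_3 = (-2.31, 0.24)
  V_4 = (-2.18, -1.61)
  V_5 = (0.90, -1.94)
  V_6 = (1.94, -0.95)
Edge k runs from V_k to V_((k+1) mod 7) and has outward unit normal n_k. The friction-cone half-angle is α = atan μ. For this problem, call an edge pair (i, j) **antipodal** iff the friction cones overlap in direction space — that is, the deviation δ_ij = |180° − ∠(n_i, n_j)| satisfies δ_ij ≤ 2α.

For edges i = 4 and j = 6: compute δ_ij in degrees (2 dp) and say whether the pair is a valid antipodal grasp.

δ = 98.06°, invalid

α = atan 0.55 = 28.81°;  2α = 57.62°
edge 4: e_4 = (+3.08, -0.33);  n_4 = (-0.1065, -0.9943)
edge 6: e_6 = (+0.49, +1.94);  n_6 = (+0.9696, -0.2449)
∠(n_4, n_6) = 81.94°
δ = |180° − 81.94°| = 98.06°
98.06° > 2α = 57.62°  →  invalid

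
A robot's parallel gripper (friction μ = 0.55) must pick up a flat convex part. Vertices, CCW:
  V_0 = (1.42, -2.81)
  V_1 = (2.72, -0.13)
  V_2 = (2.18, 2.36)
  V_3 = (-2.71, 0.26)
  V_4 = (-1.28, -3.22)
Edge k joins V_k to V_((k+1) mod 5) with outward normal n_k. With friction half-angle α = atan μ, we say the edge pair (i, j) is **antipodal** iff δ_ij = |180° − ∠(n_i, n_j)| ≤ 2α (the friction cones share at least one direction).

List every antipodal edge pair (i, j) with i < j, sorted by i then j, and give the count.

α = atan 0.55 = 28.81°;  2α = 57.62°
n_0 = (+0.8997, -0.4364)
n_1 = (+0.9773, +0.2119)
n_2 = (-0.3946, +0.9189)
n_3 = (-0.9250, -0.3801)
n_4 = (+0.1501, -0.9887)
  (0,1): δ = 141.89°  ·
  (0,2): δ = 40.88°  ✓
  (0,3): δ = 48.22°  ✓
  (0,4): δ = 124.51°  ·
  (1,2): δ = 79.00°  ·
  (1,3): δ = 10.10°  ✓
  (1,4): δ = 86.40°  ·
  (2,3): δ = 90.90°  ·
  (2,4): δ = 14.61°  ✓
  (3,4): δ = 103.70°  ·
antipodal pairs: 4

count = 4; pairs: (0,2), (0,3), (1,3), (2,4)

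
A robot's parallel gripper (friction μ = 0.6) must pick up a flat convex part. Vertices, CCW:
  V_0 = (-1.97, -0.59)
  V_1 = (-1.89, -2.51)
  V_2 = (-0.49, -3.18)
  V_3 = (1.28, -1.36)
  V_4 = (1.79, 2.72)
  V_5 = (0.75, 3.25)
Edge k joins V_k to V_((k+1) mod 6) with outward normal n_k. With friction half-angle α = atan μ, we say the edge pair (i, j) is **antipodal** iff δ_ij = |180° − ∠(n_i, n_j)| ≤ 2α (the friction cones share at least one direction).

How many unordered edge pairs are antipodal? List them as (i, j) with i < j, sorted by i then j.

count = 6; pairs: (0,2), (0,3), (0,4), (1,4), (2,5), (3,5)

α = atan 0.6 = 30.96°;  2α = 61.93°
n_0 = (-0.9991, -0.0416)
n_1 = (-0.4317, -0.9020)
n_2 = (+0.7169, -0.6972)
n_3 = (+0.9923, -0.1240)
n_4 = (+0.4541, +0.8910)
n_5 = (-0.8160, +0.5780)
  (0,1): δ = 117.96°  ·
  (0,2): δ = 46.59°  ✓
  (0,3): δ = 9.51°  ✓
  (0,4): δ = 60.61°  ✓
  (0,5): δ = 142.30°  ·
  (1,2): δ = 108.63°  ·
  (1,3): δ = 71.55°  ·
  (1,4): δ = 1.43°  ✓
  (1,5): δ = 80.26°  ·
  (2,3): δ = 142.92°  ·
  (2,4): δ = 72.80°  ·
  (2,5): δ = 8.89°  ✓
  (3,4): δ = 109.88°  ·
  (3,5): δ = 28.19°  ✓
  (4,5): δ = 98.31°  ·
antipodal pairs: 6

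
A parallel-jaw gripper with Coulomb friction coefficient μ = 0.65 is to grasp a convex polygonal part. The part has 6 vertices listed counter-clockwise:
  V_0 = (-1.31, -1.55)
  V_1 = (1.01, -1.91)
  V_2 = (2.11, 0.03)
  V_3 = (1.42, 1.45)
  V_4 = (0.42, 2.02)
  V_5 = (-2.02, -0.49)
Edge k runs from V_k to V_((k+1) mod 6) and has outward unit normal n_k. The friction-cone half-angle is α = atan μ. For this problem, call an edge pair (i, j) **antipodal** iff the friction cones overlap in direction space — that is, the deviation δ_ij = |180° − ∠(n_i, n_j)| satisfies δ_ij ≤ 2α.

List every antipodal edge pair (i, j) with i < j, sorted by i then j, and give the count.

α = atan 0.65 = 33.02°;  2α = 66.05°
n_0 = (-0.1533, -0.9882)
n_1 = (+0.8699, -0.4932)
n_2 = (+0.8994, +0.4371)
n_3 = (+0.4952, +0.8688)
n_4 = (-0.7170, +0.6970)
n_5 = (-0.8308, -0.5565)
  (0,1): δ = 110.73°  ·
  (0,2): δ = 55.26°  ✓
  (0,3): δ = 20.86°  ✓
  (0,4): δ = 54.63°  ✓
  (0,5): δ = 132.64°  ·
  (1,2): δ = 124.53°  ·
  (1,3): δ = 90.13°  ·
  (1,4): δ = 14.64°  ✓
  (1,5): δ = 63.37°  ✓
  (2,3): δ = 145.60°  ·
  (2,4): δ = 70.11°  ·
  (2,5): δ = 7.90°  ✓
  (3,4): δ = 104.51°  ·
  (3,5): δ = 26.50°  ✓
  (4,5): δ = 102.00°  ·
antipodal pairs: 7

count = 7; pairs: (0,2), (0,3), (0,4), (1,4), (1,5), (2,5), (3,5)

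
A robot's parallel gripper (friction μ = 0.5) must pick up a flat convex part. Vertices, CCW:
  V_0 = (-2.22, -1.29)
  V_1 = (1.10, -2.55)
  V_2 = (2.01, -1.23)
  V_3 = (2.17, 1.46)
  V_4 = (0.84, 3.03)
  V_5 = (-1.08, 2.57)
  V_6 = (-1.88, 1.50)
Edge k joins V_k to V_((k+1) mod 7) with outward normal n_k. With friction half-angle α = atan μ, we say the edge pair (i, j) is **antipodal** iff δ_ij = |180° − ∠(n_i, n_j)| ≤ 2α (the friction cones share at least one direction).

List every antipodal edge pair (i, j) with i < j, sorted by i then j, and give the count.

α = atan 0.5 = 26.57°;  2α = 53.13°
n_0 = (-0.3548, -0.9349)
n_1 = (+0.8233, -0.5676)
n_2 = (+0.9982, -0.0594)
n_3 = (+0.7630, +0.6464)
n_4 = (-0.2330, +0.9725)
n_5 = (-0.8009, +0.5988)
n_6 = (-0.9927, +0.1210)
  (0,1): δ = 103.80°  ·
  (0,2): δ = 72.62°  ·
  (0,3): δ = 28.95°  ✓
  (0,4): δ = 34.26°  ✓
  (0,5): δ = 74.00°  ·
  (0,6): δ = 103.83°  ·
  (1,2): δ = 148.82°  ·
  (1,3): δ = 105.15°  ·
  (1,4): δ = 41.94°  ✓
  (1,5): δ = 2.20°  ✓
  (1,6): δ = 27.63°  ✓
  (2,3): δ = 136.33°  ·
  (2,4): δ = 73.12°  ·
  (2,5): δ = 33.38°  ✓
  (2,6): δ = 3.54°  ✓
  (3,4): δ = 116.80°  ·
  (3,5): δ = 77.05°  ·
  (3,6): δ = 47.22°  ✓
  (4,5): δ = 140.26°  ·
  (4,6): δ = 110.42°  ·
  (5,6): δ = 150.16°  ·
antipodal pairs: 8

count = 8; pairs: (0,3), (0,4), (1,4), (1,5), (1,6), (2,5), (2,6), (3,6)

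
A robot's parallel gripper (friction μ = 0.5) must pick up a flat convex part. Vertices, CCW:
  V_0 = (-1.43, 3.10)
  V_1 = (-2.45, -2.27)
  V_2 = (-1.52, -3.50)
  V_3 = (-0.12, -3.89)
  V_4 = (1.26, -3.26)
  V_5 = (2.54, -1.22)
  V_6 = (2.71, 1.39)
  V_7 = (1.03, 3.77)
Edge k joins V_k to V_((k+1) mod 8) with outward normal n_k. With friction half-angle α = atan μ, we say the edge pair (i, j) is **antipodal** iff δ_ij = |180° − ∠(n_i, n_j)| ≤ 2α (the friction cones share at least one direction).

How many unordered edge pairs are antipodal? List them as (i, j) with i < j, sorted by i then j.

count = 9; pairs: (0,4), (0,5), (0,6), (1,5), (1,6), (2,6), (2,7), (3,7), (4,7)

α = atan 0.5 = 26.57°;  2α = 53.13°
n_0 = (-0.9824, +0.1866)
n_1 = (-0.7977, -0.6031)
n_2 = (-0.2684, -0.9633)
n_3 = (+0.4153, -0.9097)
n_4 = (+0.8471, -0.5315)
n_5 = (+0.9979, -0.0650)
n_6 = (+0.8170, +0.5767)
n_7 = (-0.2628, +0.9649)
  (0,1): δ = 132.15°  ·
  (0,2): δ = 94.81°  ·
  (0,3): δ = 54.71°  ·
  (0,4): δ = 21.35°  ✓
  (0,5): δ = 7.03°  ✓
  (0,6): δ = 45.97°  ✓
  (0,7): δ = 115.99°  ·
  (1,2): δ = 142.66°  ·
  (1,3): δ = 102.56°  ·
  (1,4): δ = 69.20°  ·
  (1,5): δ = 40.82°  ✓
  (1,6): δ = 1.88°  ✓
  (1,7): δ = 68.14°  ·
  (2,3): δ = 139.90°  ·
  (2,4): δ = 106.54°  ·
  (2,5): δ = 78.16°  ·
  (2,6): δ = 39.22°  ✓
  (2,7): δ = 30.80°  ✓
  (3,4): δ = 146.64°  ·
  (3,5): δ = 118.26°  ·
  (3,6): δ = 79.32°  ·
  (3,7): δ = 9.30°  ✓
  (4,5): δ = 151.62°  ·
  (4,6): δ = 112.68°  ·
  (4,7): δ = 42.66°  ✓
  (5,6): δ = 141.06°  ·
  (5,7): δ = 71.04°  ·
  (6,7): δ = 109.98°  ·
antipodal pairs: 9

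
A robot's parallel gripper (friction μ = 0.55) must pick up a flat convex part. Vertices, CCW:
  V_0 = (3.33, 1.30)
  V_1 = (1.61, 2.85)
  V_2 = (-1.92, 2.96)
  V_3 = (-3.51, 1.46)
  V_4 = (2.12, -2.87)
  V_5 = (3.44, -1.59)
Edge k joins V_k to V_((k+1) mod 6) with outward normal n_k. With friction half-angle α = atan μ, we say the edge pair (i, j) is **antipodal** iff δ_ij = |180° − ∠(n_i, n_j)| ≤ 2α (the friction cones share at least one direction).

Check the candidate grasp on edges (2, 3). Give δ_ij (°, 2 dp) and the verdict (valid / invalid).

δ = 80.90°, invalid

α = atan 0.55 = 28.81°;  2α = 57.62°
edge 2: e_2 = (-1.59, -1.50);  n_2 = (-0.6862, +0.7274)
edge 3: e_3 = (+5.63, -4.33);  n_3 = (-0.6096, -0.7927)
∠(n_2, n_3) = 99.10°
δ = |180° − 99.10°| = 80.90°
80.90° > 2α = 57.62°  →  invalid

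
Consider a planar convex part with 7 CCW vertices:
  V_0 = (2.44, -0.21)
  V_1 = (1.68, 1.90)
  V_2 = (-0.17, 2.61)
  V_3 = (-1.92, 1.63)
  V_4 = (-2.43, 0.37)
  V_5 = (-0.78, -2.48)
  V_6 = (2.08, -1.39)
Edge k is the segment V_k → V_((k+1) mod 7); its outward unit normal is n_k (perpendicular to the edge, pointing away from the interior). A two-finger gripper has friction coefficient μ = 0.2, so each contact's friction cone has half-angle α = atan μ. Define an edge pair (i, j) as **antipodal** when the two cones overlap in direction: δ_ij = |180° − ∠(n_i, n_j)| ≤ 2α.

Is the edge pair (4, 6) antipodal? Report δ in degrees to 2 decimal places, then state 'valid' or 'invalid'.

δ = 47.03°, invalid

α = atan 0.2 = 11.31°;  2α = 22.62°
edge 4: e_4 = (+1.65, -2.85);  n_4 = (-0.8654, -0.5010)
edge 6: e_6 = (+0.36, +1.18);  n_6 = (+0.9565, -0.2918)
∠(n_4, n_6) = 132.97°
δ = |180° − 132.97°| = 47.03°
47.03° > 2α = 22.62°  →  invalid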